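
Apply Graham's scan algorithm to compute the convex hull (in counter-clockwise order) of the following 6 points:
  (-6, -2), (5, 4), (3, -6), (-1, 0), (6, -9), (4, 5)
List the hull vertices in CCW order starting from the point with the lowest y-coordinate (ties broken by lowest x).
Hull (CCW) = [(6, -9), (5, 4), (4, 5), (-6, -2)]

Graham scan procedure:
  1. Find the pivot p₀ = point with lowest y (tie → lowest x): (6, -9).
  2. Sort the remaining points by polar angle around p₀.
  3. Walk through sorted points, maintaining a stack; pop the top while the last three entries make a non-left turn (cross product ≤ 0).
  4. Final stack is the convex hull in CCW order: (6, -9), (5, 4), (4, 5), (-6, -2).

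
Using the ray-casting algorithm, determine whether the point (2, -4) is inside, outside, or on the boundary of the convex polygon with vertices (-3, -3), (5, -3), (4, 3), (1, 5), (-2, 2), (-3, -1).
The point (2, -4) lies strictly outside the polygon

Cast a horizontal ray to the right from the query point and count how many polygon edges it crosses (each edge strictly once or zero times, handled with the usual half-open convention). 
Parity of crossings → even ⇒ outside.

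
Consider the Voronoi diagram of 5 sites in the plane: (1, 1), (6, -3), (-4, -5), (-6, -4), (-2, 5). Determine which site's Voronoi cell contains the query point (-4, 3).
Nearest site = (-2, 5)

The Voronoi cell of site s contains exactly those query points closer to s than to any other site. Compute squared distances from q = (-4, 3) to each site:
  (-2 − -4)² + (5 − 3)² = 8
  (1 − -4)² + (1 − 3)² = 29
  (-6 − -4)² + (-4 − 3)² = 53
  (-4 − -4)² + (-5 − 3)² = 64
  (6 − -4)² + (-3 − 3)² = 136
Minimum is attained by (-2, 5), so q lies in its Voronoi cell.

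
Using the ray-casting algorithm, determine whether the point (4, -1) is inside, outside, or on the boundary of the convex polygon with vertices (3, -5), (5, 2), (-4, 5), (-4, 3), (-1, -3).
The point (4, -1) lies strictly inside the polygon

Cast a horizontal ray to the right from the query point and count how many polygon edges it crosses (each edge strictly once or zero times, handled with the usual half-open convention). 
Parity of crossings → odd ⇒ inside.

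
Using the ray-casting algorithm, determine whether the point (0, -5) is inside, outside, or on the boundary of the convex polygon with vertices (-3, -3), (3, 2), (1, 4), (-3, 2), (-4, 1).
The point (0, -5) lies strictly outside the polygon

Cast a horizontal ray to the right from the query point and count how many polygon edges it crosses (each edge strictly once or zero times, handled with the usual half-open convention). 
Parity of crossings → even ⇒ outside.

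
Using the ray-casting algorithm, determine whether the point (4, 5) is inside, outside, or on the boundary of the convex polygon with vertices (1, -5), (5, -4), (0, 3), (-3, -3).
The point (4, 5) lies strictly outside the polygon

Cast a horizontal ray to the right from the query point and count how many polygon edges it crosses (each edge strictly once or zero times, handled with the usual half-open convention). 
Parity of crossings → even ⇒ outside.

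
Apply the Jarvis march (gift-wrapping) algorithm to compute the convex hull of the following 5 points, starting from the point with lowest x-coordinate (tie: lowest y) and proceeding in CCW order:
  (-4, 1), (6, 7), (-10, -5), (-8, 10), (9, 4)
Hull (CCW) = [(-10, -5), (9, 4), (6, 7), (-8, 10)]

Jarvis march: at each step, from the current hull vertex p, select the next vertex q as the point such that every other point lies strictly to the left of (or on) the directed line p → q. (Equivalently: for every other point r, the cross product (q − p) × (r − p) ≥ 0.)
Starting point (lowest x, tie lowest y): (-10, -5). Wrap until returning to start. Resulting hull: (-10, -5), (9, 4), (6, 7), (-8, 10).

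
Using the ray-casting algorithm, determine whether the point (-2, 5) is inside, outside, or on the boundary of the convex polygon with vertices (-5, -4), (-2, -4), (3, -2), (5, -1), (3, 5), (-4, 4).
The point (-2, 5) lies strictly outside the polygon

Cast a horizontal ray to the right from the query point and count how many polygon edges it crosses (each edge strictly once or zero times, handled with the usual half-open convention). 
Parity of crossings → even ⇒ outside.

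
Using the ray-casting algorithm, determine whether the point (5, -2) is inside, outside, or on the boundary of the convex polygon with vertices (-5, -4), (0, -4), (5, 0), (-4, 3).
The point (5, -2) lies strictly outside the polygon

Cast a horizontal ray to the right from the query point and count how many polygon edges it crosses (each edge strictly once or zero times, handled with the usual half-open convention). 
Parity of crossings → even ⇒ outside.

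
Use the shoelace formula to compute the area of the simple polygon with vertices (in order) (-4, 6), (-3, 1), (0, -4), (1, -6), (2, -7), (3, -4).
Area = 25

Shoelace formula: Area = (1/2) |Σ_i (x_i · y_{i+1} − x_{i+1} · y_i)| (indices mod n). Compute each cross term:
  (-4)(1) − (-3)(6) = 14
  (-3)(-4) − (0)(1) = 12
  (0)(-6) − (1)(-4) = 4
  (1)(-7) − (2)(-6) = 5
  (2)(-4) − (3)(-7) = 13
  (3)(6) − (-4)(-4) = 2
Sum = 50, so (signed) Area = 50/2 = 25, |Area| = 25.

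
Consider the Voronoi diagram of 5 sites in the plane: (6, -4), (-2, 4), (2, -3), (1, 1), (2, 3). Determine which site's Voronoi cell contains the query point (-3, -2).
Nearest site = (1, 1)

The Voronoi cell of site s contains exactly those query points closer to s than to any other site. Compute squared distances from q = (-3, -2) to each site:
  (1 − -3)² + (1 − -2)² = 25
  (2 − -3)² + (-3 − -2)² = 26
  (-2 − -3)² + (4 − -2)² = 37
  (2 − -3)² + (3 − -2)² = 50
  (6 − -3)² + (-4 − -2)² = 85
Minimum is attained by (1, 1), so q lies in its Voronoi cell.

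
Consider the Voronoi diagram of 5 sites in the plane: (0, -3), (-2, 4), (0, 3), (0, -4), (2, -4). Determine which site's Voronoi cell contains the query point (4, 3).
Nearest site = (0, 3)

The Voronoi cell of site s contains exactly those query points closer to s than to any other site. Compute squared distances from q = (4, 3) to each site:
  (0 − 4)² + (3 − 3)² = 16
  (-2 − 4)² + (4 − 3)² = 37
  (0 − 4)² + (-3 − 3)² = 52
  (2 − 4)² + (-4 − 3)² = 53
  (0 − 4)² + (-4 − 3)² = 65
Minimum is attained by (0, 3), so q lies in its Voronoi cell.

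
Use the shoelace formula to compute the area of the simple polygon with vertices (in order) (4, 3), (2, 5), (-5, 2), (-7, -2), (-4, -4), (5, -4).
Area = 77

Shoelace formula: Area = (1/2) |Σ_i (x_i · y_{i+1} − x_{i+1} · y_i)| (indices mod n). Compute each cross term:
  (4)(5) − (2)(3) = 14
  (2)(2) − (-5)(5) = 29
  (-5)(-2) − (-7)(2) = 24
  (-7)(-4) − (-4)(-2) = 20
  (-4)(-4) − (5)(-4) = 36
  (5)(3) − (4)(-4) = 31
Sum = 154, so (signed) Area = 154/2 = 77, |Area| = 77.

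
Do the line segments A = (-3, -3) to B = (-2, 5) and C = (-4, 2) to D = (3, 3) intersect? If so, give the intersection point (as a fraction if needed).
Yes; intersection at (-129/55, 123/55) (t = 36/55 on AB, s = 13/55 on CD)

Parametrize AB as A + t(B − A) = (-3 + 1 t, -3 + 8 t) and CD as C + s(D − C) = (-4 + 7 s, 2 + 1 s). Solve the linear system for (t, s). Determinant = 55 ≠ 0, so a unique intersection of the containing lines exists. Solution: t = 36/55, s = 13/55 — both in [0, 1], so the segments cross. Intersection point: (-129/55, 123/55).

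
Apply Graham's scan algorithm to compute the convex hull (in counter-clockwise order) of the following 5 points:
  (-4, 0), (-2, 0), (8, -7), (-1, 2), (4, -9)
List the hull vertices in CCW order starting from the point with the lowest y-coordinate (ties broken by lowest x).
Hull (CCW) = [(4, -9), (8, -7), (-1, 2), (-4, 0)]

Graham scan procedure:
  1. Find the pivot p₀ = point with lowest y (tie → lowest x): (4, -9).
  2. Sort the remaining points by polar angle around p₀.
  3. Walk through sorted points, maintaining a stack; pop the top while the last three entries make a non-left turn (cross product ≤ 0).
  4. Final stack is the convex hull in CCW order: (4, -9), (8, -7), (-1, 2), (-4, 0).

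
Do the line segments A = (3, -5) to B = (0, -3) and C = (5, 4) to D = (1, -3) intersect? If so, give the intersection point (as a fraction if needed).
No (intersection of containing lines falls outside at least one segment)

Parametrize and solve: t = 22/29, s = 31/29. At least one of these is outside [0, 1], so the segments do not intersect.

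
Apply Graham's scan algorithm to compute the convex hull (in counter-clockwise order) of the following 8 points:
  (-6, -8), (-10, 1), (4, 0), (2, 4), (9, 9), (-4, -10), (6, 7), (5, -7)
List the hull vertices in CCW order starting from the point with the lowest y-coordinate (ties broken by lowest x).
Hull (CCW) = [(-4, -10), (5, -7), (9, 9), (-10, 1), (-6, -8)]

Graham scan procedure:
  1. Find the pivot p₀ = point with lowest y (tie → lowest x): (-4, -10).
  2. Sort the remaining points by polar angle around p₀.
  3. Walk through sorted points, maintaining a stack; pop the top while the last three entries make a non-left turn (cross product ≤ 0).
  4. Final stack is the convex hull in CCW order: (-4, -10), (5, -7), (9, 9), (-10, 1), (-6, -8).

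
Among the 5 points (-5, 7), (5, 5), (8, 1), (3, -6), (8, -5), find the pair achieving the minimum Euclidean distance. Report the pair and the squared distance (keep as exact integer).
Pair = ((5, 5), (8, 1)); squared distance = 25

Compute all C(5, 2) = 10 pairwise squared distances (x_i − x_j)² + (y_i − y_j)². The minimum is 25, attained by the pair ((5, 5), (8, 1)).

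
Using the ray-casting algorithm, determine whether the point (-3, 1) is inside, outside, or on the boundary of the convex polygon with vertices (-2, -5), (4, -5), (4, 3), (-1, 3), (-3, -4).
The point (-3, 1) lies strictly outside the polygon

Cast a horizontal ray to the right from the query point and count how many polygon edges it crosses (each edge strictly once or zero times, handled with the usual half-open convention). 
Parity of crossings → even ⇒ outside.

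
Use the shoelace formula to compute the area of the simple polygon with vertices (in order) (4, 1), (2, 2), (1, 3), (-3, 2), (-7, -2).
Area = 21

Shoelace formula: Area = (1/2) |Σ_i (x_i · y_{i+1} − x_{i+1} · y_i)| (indices mod n). Compute each cross term:
  (4)(2) − (2)(1) = 6
  (2)(3) − (1)(2) = 4
  (1)(2) − (-3)(3) = 11
  (-3)(-2) − (-7)(2) = 20
  (-7)(1) − (4)(-2) = 1
Sum = 42, so (signed) Area = 42/2 = 21, |Area| = 21.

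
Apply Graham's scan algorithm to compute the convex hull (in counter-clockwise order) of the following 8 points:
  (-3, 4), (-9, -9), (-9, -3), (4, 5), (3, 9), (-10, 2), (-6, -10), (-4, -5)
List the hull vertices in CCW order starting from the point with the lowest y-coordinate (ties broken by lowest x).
Hull (CCW) = [(-6, -10), (4, 5), (3, 9), (-10, 2), (-9, -9)]

Graham scan procedure:
  1. Find the pivot p₀ = point with lowest y (tie → lowest x): (-6, -10).
  2. Sort the remaining points by polar angle around p₀.
  3. Walk through sorted points, maintaining a stack; pop the top while the last three entries make a non-left turn (cross product ≤ 0).
  4. Final stack is the convex hull in CCW order: (-6, -10), (4, 5), (3, 9), (-10, 2), (-9, -9).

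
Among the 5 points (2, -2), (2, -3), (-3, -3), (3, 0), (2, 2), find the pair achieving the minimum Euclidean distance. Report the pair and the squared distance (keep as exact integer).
Pair = ((2, -2), (2, -3)); squared distance = 1

Compute all C(5, 2) = 10 pairwise squared distances (x_i − x_j)² + (y_i − y_j)². The minimum is 1, attained by the pair ((2, -2), (2, -3)).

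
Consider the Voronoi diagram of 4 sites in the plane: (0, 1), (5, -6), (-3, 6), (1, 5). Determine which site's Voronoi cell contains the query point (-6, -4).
Nearest site = (0, 1)

The Voronoi cell of site s contains exactly those query points closer to s than to any other site. Compute squared distances from q = (-6, -4) to each site:
  (0 − -6)² + (1 − -4)² = 61
  (-3 − -6)² + (6 − -4)² = 109
  (5 − -6)² + (-6 − -4)² = 125
  (1 − -6)² + (5 − -4)² = 130
Minimum is attained by (0, 1), so q lies in its Voronoi cell.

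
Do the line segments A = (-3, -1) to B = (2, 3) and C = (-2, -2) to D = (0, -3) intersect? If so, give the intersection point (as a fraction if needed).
No (intersection of containing lines falls outside at least one segment)

Parametrize and solve: t = -1/13, s = -9/13. At least one of these is outside [0, 1], so the segments do not intersect.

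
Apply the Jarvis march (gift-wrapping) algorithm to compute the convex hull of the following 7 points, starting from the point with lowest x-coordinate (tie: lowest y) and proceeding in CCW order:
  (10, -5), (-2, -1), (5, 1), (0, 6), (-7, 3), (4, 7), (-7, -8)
Hull (CCW) = [(-7, -8), (10, -5), (4, 7), (0, 6), (-7, 3)]

Jarvis march: at each step, from the current hull vertex p, select the next vertex q as the point such that every other point lies strictly to the left of (or on) the directed line p → q. (Equivalently: for every other point r, the cross product (q − p) × (r − p) ≥ 0.)
Starting point (lowest x, tie lowest y): (-7, -8). Wrap until returning to start. Resulting hull: (-7, -8), (10, -5), (4, 7), (0, 6), (-7, 3).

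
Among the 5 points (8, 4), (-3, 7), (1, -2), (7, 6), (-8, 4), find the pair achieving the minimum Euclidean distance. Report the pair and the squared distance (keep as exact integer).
Pair = ((8, 4), (7, 6)); squared distance = 5

Compute all C(5, 2) = 10 pairwise squared distances (x_i − x_j)² + (y_i − y_j)². The minimum is 5, attained by the pair ((8, 4), (7, 6)).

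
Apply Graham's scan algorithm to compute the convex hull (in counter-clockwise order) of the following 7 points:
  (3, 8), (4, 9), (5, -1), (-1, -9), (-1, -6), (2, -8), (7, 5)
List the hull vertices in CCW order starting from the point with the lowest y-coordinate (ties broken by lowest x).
Hull (CCW) = [(-1, -9), (2, -8), (5, -1), (7, 5), (4, 9), (3, 8), (-1, -6)]

Graham scan procedure:
  1. Find the pivot p₀ = point with lowest y (tie → lowest x): (-1, -9).
  2. Sort the remaining points by polar angle around p₀.
  3. Walk through sorted points, maintaining a stack; pop the top while the last three entries make a non-left turn (cross product ≤ 0).
  4. Final stack is the convex hull in CCW order: (-1, -9), (2, -8), (5, -1), (7, 5), (4, 9), (3, 8), (-1, -6).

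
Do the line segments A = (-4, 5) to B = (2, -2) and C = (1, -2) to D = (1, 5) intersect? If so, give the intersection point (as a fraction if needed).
Yes; intersection at (1, -5/6) (t = 5/6 on AB, s = 1/6 on CD)

Parametrize AB as A + t(B − A) = (-4 + 6 t, 5 + -7 t) and CD as C + s(D − C) = (1 + 0 s, -2 + 7 s). Solve the linear system for (t, s). Determinant = -42 ≠ 0, so a unique intersection of the containing lines exists. Solution: t = 5/6, s = 1/6 — both in [0, 1], so the segments cross. Intersection point: (1, -5/6).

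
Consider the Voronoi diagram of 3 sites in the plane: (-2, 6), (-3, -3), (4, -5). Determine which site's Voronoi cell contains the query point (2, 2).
Nearest site = (-2, 6)

The Voronoi cell of site s contains exactly those query points closer to s than to any other site. Compute squared distances from q = (2, 2) to each site:
  (-2 − 2)² + (6 − 2)² = 32
  (-3 − 2)² + (-3 − 2)² = 50
  (4 − 2)² + (-5 − 2)² = 53
Minimum is attained by (-2, 6), so q lies in its Voronoi cell.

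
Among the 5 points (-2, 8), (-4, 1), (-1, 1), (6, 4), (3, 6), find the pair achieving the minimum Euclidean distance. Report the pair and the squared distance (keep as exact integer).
Pair = ((-4, 1), (-1, 1)); squared distance = 9

Compute all C(5, 2) = 10 pairwise squared distances (x_i − x_j)² + (y_i − y_j)². The minimum is 9, attained by the pair ((-4, 1), (-1, 1)).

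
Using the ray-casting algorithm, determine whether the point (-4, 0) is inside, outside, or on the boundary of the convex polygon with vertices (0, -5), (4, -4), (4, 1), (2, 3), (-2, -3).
The point (-4, 0) lies strictly outside the polygon

Cast a horizontal ray to the right from the query point and count how many polygon edges it crosses (each edge strictly once or zero times, handled with the usual half-open convention). 
Parity of crossings → even ⇒ outside.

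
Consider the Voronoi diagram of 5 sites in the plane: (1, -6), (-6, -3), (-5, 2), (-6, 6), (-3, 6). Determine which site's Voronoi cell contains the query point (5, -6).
Nearest site = (1, -6)

The Voronoi cell of site s contains exactly those query points closer to s than to any other site. Compute squared distances from q = (5, -6) to each site:
  (1 − 5)² + (-6 − -6)² = 16
  (-6 − 5)² + (-3 − -6)² = 130
  (-5 − 5)² + (2 − -6)² = 164
  (-3 − 5)² + (6 − -6)² = 208
  (-6 − 5)² + (6 − -6)² = 265
Minimum is attained by (1, -6), so q lies in its Voronoi cell.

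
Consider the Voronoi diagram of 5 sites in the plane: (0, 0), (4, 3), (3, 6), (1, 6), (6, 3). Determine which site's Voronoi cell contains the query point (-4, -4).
Nearest site = (0, 0)

The Voronoi cell of site s contains exactly those query points closer to s than to any other site. Compute squared distances from q = (-4, -4) to each site:
  (0 − -4)² + (0 − -4)² = 32
  (4 − -4)² + (3 − -4)² = 113
  (1 − -4)² + (6 − -4)² = 125
  (3 − -4)² + (6 − -4)² = 149
  (6 − -4)² + (3 − -4)² = 149
Minimum is attained by (0, 0), so q lies in its Voronoi cell.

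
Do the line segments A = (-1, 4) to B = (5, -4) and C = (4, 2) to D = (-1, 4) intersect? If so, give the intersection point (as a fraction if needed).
Yes; intersection at (-1, 4) (t = 0 on AB, s = 1 on CD)

Parametrize AB as A + t(B − A) = (-1 + 6 t, 4 + -8 t) and CD as C + s(D − C) = (4 + -5 s, 2 + 2 s). Solve the linear system for (t, s). Determinant = 28 ≠ 0, so a unique intersection of the containing lines exists. Solution: t = 0, s = 1 — both in [0, 1], so the segments cross. Intersection point: (-1, 4).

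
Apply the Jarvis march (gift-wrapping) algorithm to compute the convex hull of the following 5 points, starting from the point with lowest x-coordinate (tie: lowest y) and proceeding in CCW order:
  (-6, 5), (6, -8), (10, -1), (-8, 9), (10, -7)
Hull (CCW) = [(-8, 9), (-6, 5), (6, -8), (10, -7), (10, -1)]

Jarvis march: at each step, from the current hull vertex p, select the next vertex q as the point such that every other point lies strictly to the left of (or on) the directed line p → q. (Equivalently: for every other point r, the cross product (q − p) × (r − p) ≥ 0.)
Starting point (lowest x, tie lowest y): (-8, 9). Wrap until returning to start. Resulting hull: (-8, 9), (-6, 5), (6, -8), (10, -7), (10, -1).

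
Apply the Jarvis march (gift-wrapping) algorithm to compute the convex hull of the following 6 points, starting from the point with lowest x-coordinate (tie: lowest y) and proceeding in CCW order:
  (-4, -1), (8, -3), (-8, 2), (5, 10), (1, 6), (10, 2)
Hull (CCW) = [(-8, 2), (-4, -1), (8, -3), (10, 2), (5, 10)]

Jarvis march: at each step, from the current hull vertex p, select the next vertex q as the point such that every other point lies strictly to the left of (or on) the directed line p → q. (Equivalently: for every other point r, the cross product (q − p) × (r − p) ≥ 0.)
Starting point (lowest x, tie lowest y): (-8, 2). Wrap until returning to start. Resulting hull: (-8, 2), (-4, -1), (8, -3), (10, 2), (5, 10).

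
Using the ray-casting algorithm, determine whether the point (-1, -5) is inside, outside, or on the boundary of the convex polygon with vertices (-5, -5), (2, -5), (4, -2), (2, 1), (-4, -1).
The point (-1, -5) lies on the polygon boundary

Boundary check: the query satisfies the collinearity and bounding-box conditions for some polygon edge, so it lies exactly on the boundary.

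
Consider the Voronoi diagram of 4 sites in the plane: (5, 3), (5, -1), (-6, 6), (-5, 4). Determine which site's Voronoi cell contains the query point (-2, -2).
Nearest site = (-5, 4)

The Voronoi cell of site s contains exactly those query points closer to s than to any other site. Compute squared distances from q = (-2, -2) to each site:
  (-5 − -2)² + (4 − -2)² = 45
  (5 − -2)² + (-1 − -2)² = 50
  (5 − -2)² + (3 − -2)² = 74
  (-6 − -2)² + (6 − -2)² = 80
Minimum is attained by (-5, 4), so q lies in its Voronoi cell.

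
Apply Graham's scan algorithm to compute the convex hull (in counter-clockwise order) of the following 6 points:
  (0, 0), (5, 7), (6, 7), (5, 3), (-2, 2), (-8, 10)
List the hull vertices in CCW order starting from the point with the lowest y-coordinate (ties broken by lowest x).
Hull (CCW) = [(0, 0), (5, 3), (6, 7), (-8, 10), (-2, 2)]

Graham scan procedure:
  1. Find the pivot p₀ = point with lowest y (tie → lowest x): (0, 0).
  2. Sort the remaining points by polar angle around p₀.
  3. Walk through sorted points, maintaining a stack; pop the top while the last three entries make a non-left turn (cross product ≤ 0).
  4. Final stack is the convex hull in CCW order: (0, 0), (5, 3), (6, 7), (-8, 10), (-2, 2).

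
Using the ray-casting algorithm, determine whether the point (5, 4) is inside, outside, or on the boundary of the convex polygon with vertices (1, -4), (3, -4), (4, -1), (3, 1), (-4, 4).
The point (5, 4) lies strictly outside the polygon

Cast a horizontal ray to the right from the query point and count how many polygon edges it crosses (each edge strictly once or zero times, handled with the usual half-open convention). 
Parity of crossings → even ⇒ outside.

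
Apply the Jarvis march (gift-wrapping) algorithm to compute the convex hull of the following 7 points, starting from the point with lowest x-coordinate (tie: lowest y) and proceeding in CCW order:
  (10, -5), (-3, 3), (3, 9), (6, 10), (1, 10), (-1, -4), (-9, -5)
Hull (CCW) = [(-9, -5), (10, -5), (6, 10), (1, 10)]

Jarvis march: at each step, from the current hull vertex p, select the next vertex q as the point such that every other point lies strictly to the left of (or on) the directed line p → q. (Equivalently: for every other point r, the cross product (q − p) × (r − p) ≥ 0.)
Starting point (lowest x, tie lowest y): (-9, -5). Wrap until returning to start. Resulting hull: (-9, -5), (10, -5), (6, 10), (1, 10).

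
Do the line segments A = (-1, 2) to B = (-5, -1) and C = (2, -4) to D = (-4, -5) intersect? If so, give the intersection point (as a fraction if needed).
No (intersection of containing lines falls outside at least one segment)

Parametrize and solve: t = 39/14, s = 33/14. At least one of these is outside [0, 1], so the segments do not intersect.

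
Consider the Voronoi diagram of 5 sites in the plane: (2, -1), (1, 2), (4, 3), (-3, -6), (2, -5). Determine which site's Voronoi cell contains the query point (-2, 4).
Nearest site = (1, 2)

The Voronoi cell of site s contains exactly those query points closer to s than to any other site. Compute squared distances from q = (-2, 4) to each site:
  (1 − -2)² + (2 − 4)² = 13
  (4 − -2)² + (3 − 4)² = 37
  (2 − -2)² + (-1 − 4)² = 41
  (2 − -2)² + (-5 − 4)² = 97
  (-3 − -2)² + (-6 − 4)² = 101
Minimum is attained by (1, 2), so q lies in its Voronoi cell.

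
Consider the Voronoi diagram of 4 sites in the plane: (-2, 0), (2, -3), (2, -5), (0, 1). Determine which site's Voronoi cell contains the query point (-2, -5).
Nearest site = (2, -5)

The Voronoi cell of site s contains exactly those query points closer to s than to any other site. Compute squared distances from q = (-2, -5) to each site:
  (2 − -2)² + (-5 − -5)² = 16
  (2 − -2)² + (-3 − -5)² = 20
  (-2 − -2)² + (0 − -5)² = 25
  (0 − -2)² + (1 − -5)² = 40
Minimum is attained by (2, -5), so q lies in its Voronoi cell.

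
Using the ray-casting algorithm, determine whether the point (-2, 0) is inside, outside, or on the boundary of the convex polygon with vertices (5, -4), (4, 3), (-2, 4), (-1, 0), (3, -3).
The point (-2, 0) lies strictly outside the polygon

Cast a horizontal ray to the right from the query point and count how many polygon edges it crosses (each edge strictly once or zero times, handled with the usual half-open convention). 
Parity of crossings → even ⇒ outside.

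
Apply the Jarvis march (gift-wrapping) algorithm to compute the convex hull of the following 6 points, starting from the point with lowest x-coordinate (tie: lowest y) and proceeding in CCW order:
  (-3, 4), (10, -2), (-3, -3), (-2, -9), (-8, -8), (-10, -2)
Hull (CCW) = [(-10, -2), (-8, -8), (-2, -9), (10, -2), (-3, 4)]

Jarvis march: at each step, from the current hull vertex p, select the next vertex q as the point such that every other point lies strictly to the left of (or on) the directed line p → q. (Equivalently: for every other point r, the cross product (q − p) × (r − p) ≥ 0.)
Starting point (lowest x, tie lowest y): (-10, -2). Wrap until returning to start. Resulting hull: (-10, -2), (-8, -8), (-2, -9), (10, -2), (-3, 4).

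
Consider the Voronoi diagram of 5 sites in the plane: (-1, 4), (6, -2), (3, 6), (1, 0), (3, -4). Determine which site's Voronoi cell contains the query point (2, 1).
Nearest site = (1, 0)

The Voronoi cell of site s contains exactly those query points closer to s than to any other site. Compute squared distances from q = (2, 1) to each site:
  (1 − 2)² + (0 − 1)² = 2
  (-1 − 2)² + (4 − 1)² = 18
  (6 − 2)² + (-2 − 1)² = 25
  (3 − 2)² + (-4 − 1)² = 26
  (3 − 2)² + (6 − 1)² = 26
Minimum is attained by (1, 0), so q lies in its Voronoi cell.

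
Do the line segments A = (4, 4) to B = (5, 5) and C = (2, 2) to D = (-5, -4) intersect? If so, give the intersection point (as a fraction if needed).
No (intersection of containing lines falls outside at least one segment)

Parametrize and solve: t = -2, s = 0. At least one of these is outside [0, 1], so the segments do not intersect.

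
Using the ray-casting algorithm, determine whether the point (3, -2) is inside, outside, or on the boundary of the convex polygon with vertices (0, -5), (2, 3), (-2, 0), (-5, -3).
The point (3, -2) lies strictly outside the polygon

Cast a horizontal ray to the right from the query point and count how many polygon edges it crosses (each edge strictly once or zero times, handled with the usual half-open convention). 
Parity of crossings → even ⇒ outside.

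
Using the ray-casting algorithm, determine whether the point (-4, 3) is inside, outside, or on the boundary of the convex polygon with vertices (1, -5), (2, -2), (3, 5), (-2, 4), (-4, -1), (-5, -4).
The point (-4, 3) lies strictly outside the polygon

Cast a horizontal ray to the right from the query point and count how many polygon edges it crosses (each edge strictly once or zero times, handled with the usual half-open convention). 
Parity of crossings → even ⇒ outside.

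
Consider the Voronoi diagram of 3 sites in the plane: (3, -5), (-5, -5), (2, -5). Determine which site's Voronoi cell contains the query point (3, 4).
Nearest site = (3, -5)

The Voronoi cell of site s contains exactly those query points closer to s than to any other site. Compute squared distances from q = (3, 4) to each site:
  (3 − 3)² + (-5 − 4)² = 81
  (2 − 3)² + (-5 − 4)² = 82
  (-5 − 3)² + (-5 − 4)² = 145
Minimum is attained by (3, -5), so q lies in its Voronoi cell.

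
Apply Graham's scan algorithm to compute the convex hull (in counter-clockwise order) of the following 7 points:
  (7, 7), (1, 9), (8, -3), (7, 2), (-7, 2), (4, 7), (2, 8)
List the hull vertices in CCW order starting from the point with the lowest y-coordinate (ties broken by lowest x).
Hull (CCW) = [(8, -3), (7, 7), (1, 9), (-7, 2)]

Graham scan procedure:
  1. Find the pivot p₀ = point with lowest y (tie → lowest x): (8, -3).
  2. Sort the remaining points by polar angle around p₀.
  3. Walk through sorted points, maintaining a stack; pop the top while the last three entries make a non-left turn (cross product ≤ 0).
  4. Final stack is the convex hull in CCW order: (8, -3), (7, 7), (1, 9), (-7, 2).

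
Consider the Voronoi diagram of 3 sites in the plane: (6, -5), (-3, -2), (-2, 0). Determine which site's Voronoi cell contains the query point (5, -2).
Nearest site = (6, -5)

The Voronoi cell of site s contains exactly those query points closer to s than to any other site. Compute squared distances from q = (5, -2) to each site:
  (6 − 5)² + (-5 − -2)² = 10
  (-2 − 5)² + (0 − -2)² = 53
  (-3 − 5)² + (-2 − -2)² = 64
Minimum is attained by (6, -5), so q lies in its Voronoi cell.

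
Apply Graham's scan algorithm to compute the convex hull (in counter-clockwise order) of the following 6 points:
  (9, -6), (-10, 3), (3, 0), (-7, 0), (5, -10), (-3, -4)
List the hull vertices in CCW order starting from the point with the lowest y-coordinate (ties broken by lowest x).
Hull (CCW) = [(5, -10), (9, -6), (3, 0), (-10, 3), (-3, -4)]

Graham scan procedure:
  1. Find the pivot p₀ = point with lowest y (tie → lowest x): (5, -10).
  2. Sort the remaining points by polar angle around p₀.
  3. Walk through sorted points, maintaining a stack; pop the top while the last three entries make a non-left turn (cross product ≤ 0).
  4. Final stack is the convex hull in CCW order: (5, -10), (9, -6), (3, 0), (-10, 3), (-3, -4).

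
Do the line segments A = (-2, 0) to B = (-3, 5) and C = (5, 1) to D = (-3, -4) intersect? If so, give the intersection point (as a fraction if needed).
No (intersection of containing lines falls outside at least one segment)

Parametrize and solve: t = -3/5, s = 4/5. At least one of these is outside [0, 1], so the segments do not intersect.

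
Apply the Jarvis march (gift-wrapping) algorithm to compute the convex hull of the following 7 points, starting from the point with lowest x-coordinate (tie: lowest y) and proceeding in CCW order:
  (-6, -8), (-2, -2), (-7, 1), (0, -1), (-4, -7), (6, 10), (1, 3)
Hull (CCW) = [(-7, 1), (-6, -8), (-4, -7), (0, -1), (6, 10)]

Jarvis march: at each step, from the current hull vertex p, select the next vertex q as the point such that every other point lies strictly to the left of (or on) the directed line p → q. (Equivalently: for every other point r, the cross product (q − p) × (r − p) ≥ 0.)
Starting point (lowest x, tie lowest y): (-7, 1). Wrap until returning to start. Resulting hull: (-7, 1), (-6, -8), (-4, -7), (0, -1), (6, 10).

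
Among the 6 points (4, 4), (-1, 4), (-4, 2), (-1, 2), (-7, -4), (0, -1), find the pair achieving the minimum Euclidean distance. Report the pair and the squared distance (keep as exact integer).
Pair = ((-1, 4), (-1, 2)); squared distance = 4

Compute all C(6, 2) = 15 pairwise squared distances (x_i − x_j)² + (y_i − y_j)². The minimum is 4, attained by the pair ((-1, 4), (-1, 2)).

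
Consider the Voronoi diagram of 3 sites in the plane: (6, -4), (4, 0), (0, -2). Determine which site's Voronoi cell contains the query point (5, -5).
Nearest site = (6, -4)

The Voronoi cell of site s contains exactly those query points closer to s than to any other site. Compute squared distances from q = (5, -5) to each site:
  (6 − 5)² + (-4 − -5)² = 2
  (4 − 5)² + (0 − -5)² = 26
  (0 − 5)² + (-2 − -5)² = 34
Minimum is attained by (6, -4), so q lies in its Voronoi cell.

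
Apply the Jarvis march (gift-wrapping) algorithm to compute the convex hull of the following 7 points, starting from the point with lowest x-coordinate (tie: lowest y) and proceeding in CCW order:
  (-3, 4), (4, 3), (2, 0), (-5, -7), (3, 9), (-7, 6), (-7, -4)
Hull (CCW) = [(-7, -4), (-5, -7), (2, 0), (4, 3), (3, 9), (-7, 6)]

Jarvis march: at each step, from the current hull vertex p, select the next vertex q as the point such that every other point lies strictly to the left of (or on) the directed line p → q. (Equivalently: for every other point r, the cross product (q − p) × (r − p) ≥ 0.)
Starting point (lowest x, tie lowest y): (-7, -4). Wrap until returning to start. Resulting hull: (-7, -4), (-5, -7), (2, 0), (4, 3), (3, 9), (-7, 6).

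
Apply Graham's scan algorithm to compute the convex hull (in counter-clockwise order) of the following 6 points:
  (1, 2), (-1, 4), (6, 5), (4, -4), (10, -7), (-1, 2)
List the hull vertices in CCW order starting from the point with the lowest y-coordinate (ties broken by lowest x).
Hull (CCW) = [(10, -7), (6, 5), (-1, 4), (-1, 2), (4, -4)]

Graham scan procedure:
  1. Find the pivot p₀ = point with lowest y (tie → lowest x): (10, -7).
  2. Sort the remaining points by polar angle around p₀.
  3. Walk through sorted points, maintaining a stack; pop the top while the last three entries make a non-left turn (cross product ≤ 0).
  4. Final stack is the convex hull in CCW order: (10, -7), (6, 5), (-1, 4), (-1, 2), (4, -4).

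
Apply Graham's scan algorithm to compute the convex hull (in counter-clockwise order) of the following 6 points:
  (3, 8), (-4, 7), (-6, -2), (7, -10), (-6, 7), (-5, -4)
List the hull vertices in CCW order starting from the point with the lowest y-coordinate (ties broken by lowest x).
Hull (CCW) = [(7, -10), (3, 8), (-6, 7), (-6, -2), (-5, -4)]

Graham scan procedure:
  1. Find the pivot p₀ = point with lowest y (tie → lowest x): (7, -10).
  2. Sort the remaining points by polar angle around p₀.
  3. Walk through sorted points, maintaining a stack; pop the top while the last three entries make a non-left turn (cross product ≤ 0).
  4. Final stack is the convex hull in CCW order: (7, -10), (3, 8), (-6, 7), (-6, -2), (-5, -4).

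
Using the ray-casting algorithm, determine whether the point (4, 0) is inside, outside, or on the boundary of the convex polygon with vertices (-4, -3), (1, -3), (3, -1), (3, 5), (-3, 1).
The point (4, 0) lies strictly outside the polygon

Cast a horizontal ray to the right from the query point and count how many polygon edges it crosses (each edge strictly once or zero times, handled with the usual half-open convention). 
Parity of crossings → even ⇒ outside.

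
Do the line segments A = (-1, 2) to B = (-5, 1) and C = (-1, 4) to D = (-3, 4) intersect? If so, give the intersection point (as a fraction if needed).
No (intersection of containing lines falls outside at least one segment)

Parametrize and solve: t = -2, s = -4. At least one of these is outside [0, 1], so the segments do not intersect.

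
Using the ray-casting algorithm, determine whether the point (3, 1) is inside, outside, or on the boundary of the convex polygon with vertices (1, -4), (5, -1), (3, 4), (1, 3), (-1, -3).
The point (3, 1) lies strictly inside the polygon

Cast a horizontal ray to the right from the query point and count how many polygon edges it crosses (each edge strictly once or zero times, handled with the usual half-open convention). 
Parity of crossings → odd ⇒ inside.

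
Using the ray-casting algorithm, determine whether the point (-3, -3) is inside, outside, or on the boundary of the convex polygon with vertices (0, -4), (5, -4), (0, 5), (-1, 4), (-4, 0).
The point (-3, -3) lies strictly outside the polygon

Cast a horizontal ray to the right from the query point and count how many polygon edges it crosses (each edge strictly once or zero times, handled with the usual half-open convention). 
Parity of crossings → even ⇒ outside.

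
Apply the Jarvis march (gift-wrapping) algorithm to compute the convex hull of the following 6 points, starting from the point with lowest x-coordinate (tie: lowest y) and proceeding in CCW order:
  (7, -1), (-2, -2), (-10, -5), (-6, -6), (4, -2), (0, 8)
Hull (CCW) = [(-10, -5), (-6, -6), (7, -1), (0, 8)]

Jarvis march: at each step, from the current hull vertex p, select the next vertex q as the point such that every other point lies strictly to the left of (or on) the directed line p → q. (Equivalently: for every other point r, the cross product (q − p) × (r − p) ≥ 0.)
Starting point (lowest x, tie lowest y): (-10, -5). Wrap until returning to start. Resulting hull: (-10, -5), (-6, -6), (7, -1), (0, 8).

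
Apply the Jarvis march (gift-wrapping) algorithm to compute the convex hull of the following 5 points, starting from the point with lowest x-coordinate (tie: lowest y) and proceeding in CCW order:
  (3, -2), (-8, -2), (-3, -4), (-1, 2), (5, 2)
Hull (CCW) = [(-8, -2), (-3, -4), (3, -2), (5, 2), (-1, 2)]

Jarvis march: at each step, from the current hull vertex p, select the next vertex q as the point such that every other point lies strictly to the left of (or on) the directed line p → q. (Equivalently: for every other point r, the cross product (q − p) × (r − p) ≥ 0.)
Starting point (lowest x, tie lowest y): (-8, -2). Wrap until returning to start. Resulting hull: (-8, -2), (-3, -4), (3, -2), (5, 2), (-1, 2).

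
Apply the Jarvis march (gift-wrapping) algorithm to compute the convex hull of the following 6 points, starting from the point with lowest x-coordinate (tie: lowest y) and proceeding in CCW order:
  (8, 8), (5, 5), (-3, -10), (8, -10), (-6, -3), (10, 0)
Hull (CCW) = [(-6, -3), (-3, -10), (8, -10), (10, 0), (8, 8)]

Jarvis march: at each step, from the current hull vertex p, select the next vertex q as the point such that every other point lies strictly to the left of (or on) the directed line p → q. (Equivalently: for every other point r, the cross product (q − p) × (r − p) ≥ 0.)
Starting point (lowest x, tie lowest y): (-6, -3). Wrap until returning to start. Resulting hull: (-6, -3), (-3, -10), (8, -10), (10, 0), (8, 8).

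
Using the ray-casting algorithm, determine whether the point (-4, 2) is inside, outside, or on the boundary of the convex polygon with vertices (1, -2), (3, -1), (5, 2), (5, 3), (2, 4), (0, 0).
The point (-4, 2) lies strictly outside the polygon

Cast a horizontal ray to the right from the query point and count how many polygon edges it crosses (each edge strictly once or zero times, handled with the usual half-open convention). 
Parity of crossings → even ⇒ outside.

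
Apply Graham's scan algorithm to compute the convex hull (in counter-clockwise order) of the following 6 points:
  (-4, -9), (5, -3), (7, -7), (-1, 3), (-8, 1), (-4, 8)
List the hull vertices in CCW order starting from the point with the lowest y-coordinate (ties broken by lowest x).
Hull (CCW) = [(-4, -9), (7, -7), (5, -3), (-4, 8), (-8, 1)]

Graham scan procedure:
  1. Find the pivot p₀ = point with lowest y (tie → lowest x): (-4, -9).
  2. Sort the remaining points by polar angle around p₀.
  3. Walk through sorted points, maintaining a stack; pop the top while the last three entries make a non-left turn (cross product ≤ 0).
  4. Final stack is the convex hull in CCW order: (-4, -9), (7, -7), (5, -3), (-4, 8), (-8, 1).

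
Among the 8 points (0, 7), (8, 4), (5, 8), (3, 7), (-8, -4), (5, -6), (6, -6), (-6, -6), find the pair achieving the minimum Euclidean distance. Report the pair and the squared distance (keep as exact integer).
Pair = ((5, -6), (6, -6)); squared distance = 1

Compute all C(8, 2) = 28 pairwise squared distances (x_i − x_j)² + (y_i − y_j)². The minimum is 1, attained by the pair ((5, -6), (6, -6)).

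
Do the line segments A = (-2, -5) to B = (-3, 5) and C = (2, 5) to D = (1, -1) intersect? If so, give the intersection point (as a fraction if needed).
No (intersection of containing lines falls outside at least one segment)

Parametrize and solve: t = -7/8, s = 25/8. At least one of these is outside [0, 1], so the segments do not intersect.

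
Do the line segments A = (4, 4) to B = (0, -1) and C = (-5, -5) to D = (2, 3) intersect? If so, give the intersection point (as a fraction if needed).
No (intersection of containing lines falls outside at least one segment)

Parametrize and solve: t = -3, s = 3. At least one of these is outside [0, 1], so the segments do not intersect.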